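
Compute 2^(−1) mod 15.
2^(−1) ≡ 8 (mod 15)

Apply the extended Euclidean algorithm to (15, 2), tracking rows (r, s, t) with s·15 + t·2 = r. Each division r_prev = q·r_cur + r_new produces the new row as (previous row) − q·(current row):
  row A: (15, 1, 0)   [1·15 + 0·2 = 15]
  row B: (2, 0, 1)   [0·15 + 1·2 = 2]
  15 = 7·2 + 1   → row C = row A − 7·row B = (1, 1, −7)   [check: 1·15 − 7·2 = 1]
  2 = 2·1 + 0   → remainder 0, stop. gcd = 1 (last nonzero row C).
The gcd is 1, so 2 is invertible mod 15. The last nonzero row gives 1·15 − 7·2 = 1, so t = −7. So 2^(−1) ≡ −7 ≡ 8 (mod 15). Verify: 2 · 8 = 16 ≡ 1 (mod 15). ✓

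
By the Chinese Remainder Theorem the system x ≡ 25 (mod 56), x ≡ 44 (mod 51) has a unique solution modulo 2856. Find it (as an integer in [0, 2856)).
x ≡ 809 (mod 2856); the representative in [0, 2856) is 809

The moduli 56, 51 are pairwise coprime, so by the CRT there is a unique solution mod 56·51 = 2856.
Solve by successive substitution. Start with x ≡ 25 (mod 56).
  Combine with x ≡ 44 (mod 51): write x = 25 + 56·t and require 25 + 56·t ≡ 44 (mod 51), i.e. 56·t ≡ 44 − 25 ≡ 19 (mod 51). Since 56^(−1) ≡ 41 (mod 51) (56 ≡ 5 (mod 51)), t ≡ 41·19 ≡ 14 (mod 51). So x ≡ 25 + 56·14 = 809 (mod 2856).
Unique solution in [0, 2856): x = 809.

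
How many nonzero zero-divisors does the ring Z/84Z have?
In Z/84Z each nonzero element is either a unit (gcd with 84 is 1) or a zero-divisor (gcd > 1). The number of units is φ(84): factorise 84 = 2^2 · 3 · 7, so φ(84) = (2^2 − 2^1) · (3 − 1) · (7 − 1) = 2 · 2 · 6 = 24. The nonzero elements number 84 − 1 = 83. Hence the nonzero zero-divisors number 83 − 24 = 59.

Final answer: Z/84Z has 59 nonzero zero-divisors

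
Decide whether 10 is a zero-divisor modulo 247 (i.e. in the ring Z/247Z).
gcd(10, 247) = 1, so 10 is a unit in Z/247Z (it has a multiplicative inverse). A unit cannot be a zero-divisor: if 10·b ≡ 0 then multiplying both sides by 10^(−1) gives b ≡ 0. So 10 is not a zero-divisor.

Final answer: NO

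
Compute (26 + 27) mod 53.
Both summands are already reduced mod 53. 26 + 27 = 53; 53 = 1·53 + 0, so (26 + 27) mod 53 = 0.

Final answer: 0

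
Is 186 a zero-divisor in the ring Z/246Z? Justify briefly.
YES

gcd(186, 246) = 6 > 1, so 186 is not a unit in Z/246Z. In Z/nZ every nonzero non-unit is a zero-divisor: explicitly, take b = 246/gcd = 41 ≠ 0 (mod 246); then 186·41 = 7626 = 31·246, i.e. 186·41 ≡ 0 (mod 246). So 186 is a zero-divisor.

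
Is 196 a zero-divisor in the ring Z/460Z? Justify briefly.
YES

gcd(196, 460) = 4 > 1, so 196 is not a unit in Z/460Z. In Z/nZ every nonzero non-unit is a zero-divisor: explicitly, take b = 460/gcd = 115 ≠ 0 (mod 460); then 196·115 = 22540 = 49·460, i.e. 196·115 ≡ 0 (mod 460). So 196 is a zero-divisor.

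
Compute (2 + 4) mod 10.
Both summands are already reduced mod 10. 2 + 4 = 6; 6 = 0·10 + 6, so (2 + 4) mod 10 = 6.

Final answer: 6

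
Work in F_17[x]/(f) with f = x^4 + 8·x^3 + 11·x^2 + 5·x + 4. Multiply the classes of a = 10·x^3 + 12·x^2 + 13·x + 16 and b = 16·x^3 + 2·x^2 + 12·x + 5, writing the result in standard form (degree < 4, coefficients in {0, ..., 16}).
Multiply as integer polynomials: a · b = 160·x^6 + 212·x^5 + 352·x^4 + 476·x^3 + 248·x^2 + 257·x + 80. Reducing coefficients mod 17: a · b ≡ 7·x^6 + 8·x^5 + 12·x^4 + 10·x^2 + 2·x + 12. Now divide by f(x) = x^4 + 8·x^3 + 11·x^2 + 5·x + 4 in F_17[x], eliminating the leading term at each step:
  leading term 7·x^6: subtract (7·x^2)·f(x) = 7·x^6 + 5·x^5 + 9·x^4 + x^3 + 11·x^2, leaving 3·x^5 + 3·x^4 + 16·x^3 + 16·x^2 + 2·x + 12 (coefficients mod 17)
  leading term 3·x^5: subtract (3·x)·f(x) = 3·x^5 + 7·x^4 + 16·x^3 + 15·x^2 + 12·x, leaving 13·x^4 + x^2 + 7·x + 12 (coefficients mod 17)
  leading term 13·x^4: subtract (13)·f(x) = 13·x^4 + 2·x^3 + 7·x^2 + 14·x + 1, leaving 15·x^3 + 11·x^2 + 10·x + 11 (coefficients mod 17)
The degree is now < 4, so this is the remainder. Hence a · b ≡ 15·x^3 + 11·x^2 + 10·x + 11 in F_17[x]/(f).

Final answer: a · b ≡ 15·x^3 + 11·x^2 + 10·x + 11 (mod f(x))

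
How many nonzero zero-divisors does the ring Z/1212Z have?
Z/1212Z has 811 nonzero zero-divisors

In Z/1212Z each nonzero element is either a unit (gcd with 1212 is 1) or a zero-divisor (gcd > 1). The number of units is φ(1212): factorise 1212 = 2^2 · 3 · 101, so φ(1212) = (2^2 − 2^1) · (3 − 1) · (101 − 1) = 2 · 2 · 100 = 400. The nonzero elements number 1212 − 1 = 1211. Hence the nonzero zero-divisors number 1211 − 400 = 811.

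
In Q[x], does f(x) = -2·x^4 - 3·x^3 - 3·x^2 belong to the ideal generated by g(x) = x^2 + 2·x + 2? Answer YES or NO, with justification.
NO

In Q[x] the ideal (g) consists of all multiples of g, so f ∈ (g) iff g | f, i.e. iff the remainder of f on division by g is 0. Divide f by g (g is monic, so eliminate the leading term of the running remainder at each step):
  leading term -2·x^4: subtract (-2·x^2)·g(x) = -2·x^4 - 4·x^3 - 4·x^2, leaving x^3 + x^2
  leading term x^3: subtract (x)·g(x) = x^3 + 2·x^2 + 2·x, leaving -x^2 - 2·x
  leading term -x^2: subtract (-1)·g(x) = -x^2 - 2·x - 2, leaving 2
The remainder r(x) = 2 ≠ 0 (and deg r < deg g), so g ∤ f, i.e. f ∉ (g).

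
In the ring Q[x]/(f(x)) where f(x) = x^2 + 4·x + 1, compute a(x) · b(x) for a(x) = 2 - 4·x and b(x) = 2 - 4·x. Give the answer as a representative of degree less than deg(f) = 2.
First multiply in Q[x] without reducing: a · b = 16·x^2 - 16·x + 4. Now divide by f(x) = x^2 + 4·x + 1, eliminating the leading term at each step:
  leading term 16·x^2: subtract (16)·f(x) = 16·x^2 + 64·x + 16, leaving -80·x - 12
The degree is now < 2, so this is the remainder. Hence a · b ≡ -80·x - 12 in Q[x]/(f).

Final answer: a · b ≡ -80·x - 12 (mod f(x))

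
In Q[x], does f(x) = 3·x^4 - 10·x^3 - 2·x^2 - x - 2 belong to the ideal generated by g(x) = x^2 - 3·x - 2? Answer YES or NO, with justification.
YES

In Q[x] the ideal (g) consists of all multiples of g, so f ∈ (g) iff g | f, i.e. iff the remainder of f on division by g is 0. Divide f by g (g is monic, so eliminate the leading term of the running remainder at each step):
  leading term 3·x^4: subtract (3·x^2)·g(x) = 3·x^4 - 9·x^3 - 6·x^2, leaving -x^3 + 4·x^2 - x - 2
  leading term -x^3: subtract (-x)·g(x) = -x^3 + 3·x^2 + 2·x, leaving x^2 - 3·x - 2
  leading term x^2: subtract (1)·g(x) = x^2 - 3·x - 2, leaving 0
The remainder is 0, so f(x) = g(x) · h(x) with h(x) = 3·x^2 - x + 1. Hence g | f, i.e. f ∈ (g).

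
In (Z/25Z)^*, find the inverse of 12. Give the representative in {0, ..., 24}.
12^(−1) ≡ 23 (mod 25)

Apply the extended Euclidean algorithm to (25, 12), tracking rows (r, s, t) with s·25 + t·12 = r. Each division r_prev = q·r_cur + r_new produces the new row as (previous row) − q·(current row):
  row A: (25, 1, 0)   [1·25 + 0·12 = 25]
  row B: (12, 0, 1)   [0·25 + 1·12 = 12]
  25 = 2·12 + 1   → row C = row A − 2·row B = (1, 1, −2)   [check: 1·25 − 2·12 = 1]
  12 = 12·1 + 0   → remainder 0, stop. gcd = 1 (last nonzero row C).
The gcd is 1, so 12 is invertible mod 25. The last nonzero row gives 1·25 − 2·12 = 1, so t = −2. So 12^(−1) ≡ −2 ≡ 23 (mod 25). Verify: 12 · 23 = 276 ≡ 1 (mod 25). ✓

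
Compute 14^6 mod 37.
36

Use repeated squaring. Binary(6) = 110. Walk through the bits of the exponent 6 left-to-right: at each bit after the leading one, square the running value, then multiply by 14 if the bit is 1 (always reducing mod 37):
  bit 1 = 1 (leading): start with 14.
  bit 2 = 1: square 14^2 = 196 ≡ 11; bit is 1, so multiply 11·14 = 154 ≡ 6 (mod 37).
  bit 3 = 0: square 6^2 = 36 (mod 37).
Final value: 14^6 ≡ 36 (mod 37).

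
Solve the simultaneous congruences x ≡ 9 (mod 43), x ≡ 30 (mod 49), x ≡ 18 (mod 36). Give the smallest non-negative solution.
The moduli 43, 49, 36 are pairwise coprime, so by the CRT there is a unique solution mod 43·49·36 = 75852.
Solve by successive substitution. Start with x ≡ 9 (mod 43).
  Combine with x ≡ 30 (mod 49): write x = 9 + 43·t and require 9 + 43·t ≡ 30 (mod 49), i.e. 43·t ≡ 30 − 9 ≡ 21 (mod 49). Since 43^(−1) ≡ 8 (mod 49), t ≡ 8·21 ≡ 21 (mod 49). So x ≡ 9 + 43·21 = 912 (mod 2107).
  Combine with x ≡ 18 (mod 36): write x = 912 + 2107·t and require 912 + 2107·t ≡ 18 (mod 36), i.e. 2107·t ≡ 18 − 912 ≡ 6 (mod 36). Since 2107^(−1) ≡ 19 (mod 36) (2107 ≡ 19 (mod 36)), t ≡ 19·6 ≡ 6 (mod 36). So x ≡ 912 + 2107·6 = 13554 (mod 75852).
Unique solution in [0, 75852): x = 13554.

Final answer: x ≡ 13554 (mod 75852); the representative in [0, 75852) is 13554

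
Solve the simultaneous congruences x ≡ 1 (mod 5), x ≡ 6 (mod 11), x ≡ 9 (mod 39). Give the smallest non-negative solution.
The moduli 5, 11, 39 are pairwise coprime, so by the CRT there is a unique solution mod 5·11·39 = 2145.
Solve by successive substitution. Start with x ≡ 1 (mod 5).
  Combine with x ≡ 6 (mod 11): write x = 1 + 5·t and require 1 + 5·t ≡ 6 (mod 11), i.e. 5·t ≡ 6 − 1 ≡ 5 (mod 11). Since 5^(−1) ≡ 9 (mod 11), t ≡ 9·5 ≡ 1 (mod 11). So x ≡ 1 + 5·1 = 6 (mod 55).
  Combine with x ≡ 9 (mod 39): write x = 6 + 55·t and require 6 + 55·t ≡ 9 (mod 39), i.e. 55·t ≡ 9 − 6 ≡ 3 (mod 39). Since 55^(−1) ≡ 22 (mod 39) (55 ≡ 16 (mod 39)), t ≡ 22·3 ≡ 27 (mod 39). So x ≡ 6 + 55·27 = 1491 (mod 2145).
Unique solution in [0, 2145): x = 1491.

Final answer: x ≡ 1491 (mod 2145); the representative in [0, 2145) is 1491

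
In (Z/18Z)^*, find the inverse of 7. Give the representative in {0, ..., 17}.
7^(−1) ≡ 13 (mod 18)

Apply the extended Euclidean algorithm to (18, 7), tracking rows (r, s, t) with s·18 + t·7 = r. Each division r_prev = q·r_cur + r_new produces the new row as (previous row) − q·(current row):
  row A: (18, 1, 0)   [1·18 + 0·7 = 18]
  row B: (7, 0, 1)   [0·18 + 1·7 = 7]
  18 = 2·7 + 4   → row C = row A − 2·row B = (4, 1, −2)   [check: 1·18 − 2·7 = 4]
  7 = 1·4 + 3   → row D = row B − 1·row C = (3, −1, 3)   [check: −1·18 + 3·7 = 3]
  4 = 1·3 + 1   → row E = row C − 1·row D = (1, 2, −5)   [check: 2·18 − 5·7 = 1]
  3 = 3·1 + 0   → remainder 0, stop. gcd = 1 (last nonzero row E).
The gcd is 1, so 7 is invertible mod 18. The last nonzero row gives 2·18 − 5·7 = 1, so t = −5. So 7^(−1) ≡ −5 ≡ 13 (mod 18). Verify: 7 · 13 = 91 ≡ 1 (mod 18). ✓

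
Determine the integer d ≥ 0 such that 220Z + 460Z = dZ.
In the PID Z, (a, b) is generated by gcd(a, b). Compute gcd(460, 220) with the extended Euclidean algorithm, tracking rows (r, s, t) with s·460 + t·220 = r:
  row A: (460, 1, 0)   [1·460 + 0·220 = 460]
  row B: (220, 0, 1)   [0·460 + 1·220 = 220]
  460 = 2·220 + 20   → row C = row A − 2·row B = (20, 1, −2)   [check: 1·460 − 2·220 = 20]
  220 = 11·20 + 0   → remainder 0, stop. gcd = 20 (last nonzero row C).
So gcd(220, 460) = 20, with Bézout identity 1·460 − 2·220 = 20. Containment (⊇): the Bézout identity exhibits 20 as an element of (220, 460), giving (20) ⊆ (220, 460). Containment (⊆): since 20 | 220 and 20 | 460 (220 = 20·11, 460 = 20·23), every Z-linear combination of 220 and 460 is divisible by 20, so (220, 460) ⊆ (20). Therefore (220, 460) = (20), d = 20.

Final answer: (220, 460) = (20); d = 20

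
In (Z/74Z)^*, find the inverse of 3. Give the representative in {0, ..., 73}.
Apply the extended Euclidean algorithm to (74, 3), tracking rows (r, s, t) with s·74 + t·3 = r. Each division r_prev = q·r_cur + r_new produces the new row as (previous row) − q·(current row):
  row A: (74, 1, 0)   [1·74 + 0·3 = 74]
  row B: (3, 0, 1)   [0·74 + 1·3 = 3]
  74 = 24·3 + 2   → row C = row A − 24·row B = (2, 1, −24)   [check: 1·74 − 24·3 = 2]
  3 = 1·2 + 1   → row D = row B − 1·row C = (1, −1, 25)   [check: −1·74 + 25·3 = 1]
  2 = 2·1 + 0   → remainder 0, stop. gcd = 1 (last nonzero row D).
The gcd is 1, so 3 is invertible mod 74. The last nonzero row gives −1·74 + 25·3 = 1, so t = 25. So 3^(−1) ≡ 25 (mod 74). Verify: 3 · 25 = 75 ≡ 1 (mod 74). ✓

Final answer: 3^(−1) ≡ 25 (mod 74)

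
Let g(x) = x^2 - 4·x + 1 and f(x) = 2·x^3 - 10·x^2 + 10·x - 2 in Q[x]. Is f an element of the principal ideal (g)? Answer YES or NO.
YES

In Q[x] the ideal (g) consists of all multiples of g, so f ∈ (g) iff g | f, i.e. iff the remainder of f on division by g is 0. Divide f by g (g is monic, so eliminate the leading term of the running remainder at each step):
  leading term 2·x^3: subtract (2·x)·g(x) = 2·x^3 - 8·x^2 + 2·x, leaving -2·x^2 + 8·x - 2
  leading term -2·x^2: subtract (-2)·g(x) = -2·x^2 + 8·x - 2, leaving 0
The remainder is 0, so f(x) = g(x) · h(x) with h(x) = 2·x - 2. Hence g | f, i.e. f ∈ (g).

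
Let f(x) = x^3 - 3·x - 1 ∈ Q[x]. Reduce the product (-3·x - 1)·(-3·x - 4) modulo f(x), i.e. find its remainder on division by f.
First multiply in Q[x] without reducing: a · b = 9·x^2 + 15·x + 4. This already has degree < 3, so no reduction is needed. Hence a · b ≡ 9·x^2 + 15·x + 4 in Q[x]/(f).

Final answer: a · b ≡ 9·x^2 + 15·x + 4 (mod f(x))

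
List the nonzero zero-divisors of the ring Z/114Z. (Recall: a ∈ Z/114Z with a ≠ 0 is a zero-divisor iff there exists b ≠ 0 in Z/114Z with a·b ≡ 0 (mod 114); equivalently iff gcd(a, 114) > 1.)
An element a ∈ Z/114Z (with a ≠ 0) is a zero-divisor iff gcd(a, 114) > 1 (because a is a unit precisely when gcd(a, n) = 1, and in Z/nZ every nonzero, non-unit element is a zero-divisor). Scan a = 1, ..., 113 and keep those with gcd(a, 114) > 1:
  gcd(2, 114) = 2, gcd(3, 114) = 3, gcd(4, 114) = 2, gcd(6, 114) = 6, gcd(8, 114) = 2, gcd(9, 114) = 3, gcd(10, 114) = 2, gcd(12, 114) = 6, gcd(14, 114) = 2, gcd(15, 114) = 3, gcd(16, 114) = 2, gcd(18, 114) = 6, gcd(19, 114) = 19, gcd(20, 114) = 2, gcd(21, 114) = 3, gcd(22, 114) = 2, gcd(24, 114) = 6, gcd(26, 114) = 2, gcd(27, 114) = 3, gcd(28, 114) = 2, gcd(30, 114) = 6, gcd(32, 114) = 2, gcd(33, 114) = 3, gcd(34, 114) = 2, gcd(36, 114) = 6, gcd(38, 114) = 38, gcd(39, 114) = 3, gcd(40, 114) = 2, gcd(42, 114) = 6, gcd(44, 114) = 2, gcd(45, 114) = 3, gcd(46, 114) = 2, gcd(48, 114) = 6, gcd(50, 114) = 2, gcd(51, 114) = 3, gcd(52, 114) = 2, gcd(54, 114) = 6, gcd(56, 114) = 2, gcd(57, 114) = 57, gcd(58, 114) = 2, gcd(60, 114) = 6, gcd(62, 114) = 2, gcd(63, 114) = 3, gcd(64, 114) = 2, gcd(66, 114) = 6, gcd(68, 114) = 2, gcd(69, 114) = 3, gcd(70, 114) = 2, gcd(72, 114) = 6, gcd(74, 114) = 2, gcd(75, 114) = 3, gcd(76, 114) = 38, gcd(78, 114) = 6, gcd(80, 114) = 2, gcd(81, 114) = 3, gcd(82, 114) = 2, gcd(84, 114) = 6, gcd(86, 114) = 2, gcd(87, 114) = 3, gcd(88, 114) = 2, gcd(90, 114) = 6, gcd(92, 114) = 2, gcd(93, 114) = 3, gcd(94, 114) = 2, gcd(95, 114) = 19, gcd(96, 114) = 6, gcd(98, 114) = 2, gcd(99, 114) = 3, gcd(100, 114) = 2, gcd(102, 114) = 6, gcd(104, 114) = 2, gcd(105, 114) = 3, gcd(106, 114) = 2, gcd(108, 114) = 6, gcd(110, 114) = 2, gcd(111, 114) = 3, gcd(112, 114) = 2.
All other a ∈ {1, ..., 113} have gcd(a, 114) = 1 and are units. So the nonzero zero-divisors are exactly the 77 values of a appearing in this scan.

Final answer: nonzero zero-divisors of Z/114Z = {2, 3, 4, 6, 8, 9, 10, 12, 14, 15, 16, 18, 19, 20, 21, 22, 24, 26, 27, 28, 30, 32, 33, 34, 36, 38, 39, 40, 42, 44, 45, 46, 48, 50, 51, 52, 54, 56, 57, 58, 60, 62, 63, 64, 66, 68, 69, 70, 72, 74, 75, 76, 78, 80, 81, 82, 84, 86, 87, 88, 90, 92, 93, 94, 95, 96, 98, 99, 100, 102, 104, 105, 106, 108, 110, 111, 112}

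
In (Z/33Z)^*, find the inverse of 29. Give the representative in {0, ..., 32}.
Apply the extended Euclidean algorithm to (33, 29), tracking rows (r, s, t) with s·33 + t·29 = r. Each division r_prev = q·r_cur + r_new produces the new row as (previous row) − q·(current row):
  row A: (33, 1, 0)   [1·33 + 0·29 = 33]
  row B: (29, 0, 1)   [0·33 + 1·29 = 29]
  33 = 1·29 + 4   → row C = row A − 1·row B = (4, 1, −1)   [check: 1·33 − 1·29 = 4]
  29 = 7·4 + 1   → row D = row B − 7·row C = (1, −7, 8)   [check: −7·33 + 8·29 = 1]
  4 = 4·1 + 0   → remainder 0, stop. gcd = 1 (last nonzero row D).
The gcd is 1, so 29 is invertible mod 33. The last nonzero row gives −7·33 + 8·29 = 1, so t = 8. So 29^(−1) ≡ 8 (mod 33). Verify: 29 · 8 = 232 ≡ 1 (mod 33). ✓

Final answer: 29^(−1) ≡ 8 (mod 33)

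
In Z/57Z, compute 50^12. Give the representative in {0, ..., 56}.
Use repeated squaring. Binary(12) = 1100. Walk through the bits of the exponent 12 left-to-right: at each bit after the leading one, square the running value, then multiply by 50 if the bit is 1 (always reducing mod 57):
  bit 1 = 1 (leading): start with 50.
  bit 2 = 1: square 50^2 = 2500 ≡ 49; bit is 1, so multiply 49·50 = 2450 ≡ 56 (mod 57).
  bit 3 = 0: square 56^2 = 3136 ≡ 1 (mod 57).
  bit 4 = 0: square 1^2 = 1 (mod 57).
Final value: 50^12 ≡ 1 (mod 57).

Final answer: 1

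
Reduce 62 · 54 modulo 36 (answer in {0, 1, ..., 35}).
Reduce the factors first: 62 ≡ 26, 54 ≡ 18 (mod 36), so 62 · 54 ≡ 26 · 18 (mod 36). 26 · 18 = 468. Dividing by 36: 468 = 13·36 + 0. So (62 · 54) mod 36 = 0.

Final answer: 0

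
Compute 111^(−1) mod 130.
Apply the extended Euclidean algorithm to (130, 111), tracking rows (r, s, t) with s·130 + t·111 = r. Each division r_prev = q·r_cur + r_new produces the new row as (previous row) − q·(current row):
  row A: (130, 1, 0)   [1·130 + 0·111 = 130]
  row B: (111, 0, 1)   [0·130 + 1·111 = 111]
  130 = 1·111 + 19   → row C = row A − 1·row B = (19, 1, −1)   [check: 1·130 − 1·111 = 19]
  111 = 5·19 + 16   → row D = row B − 5·row C = (16, −5, 6)   [check: −5·130 + 6·111 = 16]
  19 = 1·16 + 3   → row E = row C − 1·row D = (3, 6, −7)   [check: 6·130 − 7·111 = 3]
  16 = 5·3 + 1   → row F = row D − 5·row E = (1, −35, 41)   [check: −35·130 + 41·111 = 1]
  3 = 3·1 + 0   → remainder 0, stop. gcd = 1 (last nonzero row F).
The gcd is 1, so 111 is invertible mod 130. The last nonzero row gives −35·130 + 41·111 = 1, so t = 41. So 111^(−1) ≡ 41 (mod 130). Verify: 111 · 41 = 4551 ≡ 1 (mod 130). ✓

Final answer: 111^(−1) ≡ 41 (mod 130)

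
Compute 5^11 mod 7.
Use repeated squaring. Binary(11) = 1011. Walk through the bits of the exponent 11 left-to-right: at each bit after the leading one, square the running value, then multiply by 5 if the bit is 1 (always reducing mod 7):
  bit 1 = 1 (leading): start with 5.
  bit 2 = 0: square 5^2 = 25 ≡ 4 (mod 7).
  bit 3 = 1: square 4^2 = 16 ≡ 2; bit is 1, so multiply 2·5 = 10 ≡ 3 (mod 7).
  bit 4 = 1: square 3^2 = 9 ≡ 2; bit is 1, so multiply 2·5 = 10 ≡ 3 (mod 7).
Final value: 5^11 ≡ 3 (mod 7).

Final answer: 3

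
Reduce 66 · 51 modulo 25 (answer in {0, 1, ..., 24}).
Reduce the factors first: 66 ≡ 16, 51 ≡ 1 (mod 25), so 66 · 51 ≡ 16 · 1 (mod 25). 16 · 1 = 16. Dividing by 25: 16 = 0·25 + 16. So (66 · 51) mod 25 = 16.

Final answer: 16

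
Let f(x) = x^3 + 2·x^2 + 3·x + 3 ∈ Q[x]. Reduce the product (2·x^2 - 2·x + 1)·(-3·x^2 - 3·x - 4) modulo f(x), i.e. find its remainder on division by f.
a · b ≡ -11·x^2 - 13·x - 40 (mod f(x))

First multiply in Q[x] without reducing: a · b = -6·x^4 - 5·x^2 + 5·x - 4. Now divide by f(x) = x^3 + 2·x^2 + 3·x + 3, eliminating the leading term at each step:
  leading term -6·x^4: subtract (-6·x)·f(x) = -6·x^4 - 12·x^3 - 18·x^2 - 18·x, leaving 12·x^3 + 13·x^2 + 23·x - 4
  leading term 12·x^3: subtract (12)·f(x) = 12·x^3 + 24·x^2 + 36·x + 36, leaving -11·x^2 - 13·x - 40
The degree is now < 3, so this is the remainder. Hence a · b ≡ -11·x^2 - 13·x - 40 in Q[x]/(f).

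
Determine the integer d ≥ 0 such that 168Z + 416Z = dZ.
(168, 416) = (8); d = 8

In the PID Z, (a, b) is generated by gcd(a, b). Compute gcd(416, 168) with the extended Euclidean algorithm, tracking rows (r, s, t) with s·416 + t·168 = r:
  row A: (416, 1, 0)   [1·416 + 0·168 = 416]
  row B: (168, 0, 1)   [0·416 + 1·168 = 168]
  416 = 2·168 + 80   → row C = row A − 2·row B = (80, 1, −2)   [check: 1·416 − 2·168 = 80]
  168 = 2·80 + 8   → row D = row B − 2·row C = (8, −2, 5)   [check: −2·416 + 5·168 = 8]
  80 = 10·8 + 0   → remainder 0, stop. gcd = 8 (last nonzero row D).
So gcd(168, 416) = 8, with Bézout identity −2·416 + 5·168 = 8. Containment (⊇): the Bézout identity exhibits 8 as an element of (168, 416), giving (8) ⊆ (168, 416). Containment (⊆): since 8 | 168 and 8 | 416 (168 = 8·21, 416 = 8·52), every Z-linear combination of 168 and 416 is divisible by 8, so (168, 416) ⊆ (8). Therefore (168, 416) = (8), d = 8.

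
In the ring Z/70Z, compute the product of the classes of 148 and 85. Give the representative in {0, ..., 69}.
Reduce the factors first: 148 ≡ 8, 85 ≡ 15 (mod 70), so 148 · 85 ≡ 8 · 15 (mod 70). 8 · 15 = 120. Dividing by 70: 120 = 1·70 + 50. So (148 · 85) mod 70 = 50.

Final answer: 50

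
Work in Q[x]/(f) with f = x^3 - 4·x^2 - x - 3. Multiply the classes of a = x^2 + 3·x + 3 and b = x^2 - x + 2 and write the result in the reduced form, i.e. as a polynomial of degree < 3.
a · b ≡ 27·x^2 + 12·x + 24 (mod f(x))

First multiply in Q[x] without reducing: a · b = x^4 + 2·x^3 + 2·x^2 + 3·x + 6. Now divide by f(x) = x^3 - 4·x^2 - x - 3, eliminating the leading term at each step:
  leading term x^4: subtract (x)·f(x) = x^4 - 4·x^3 - x^2 - 3·x, leaving 6·x^3 + 3·x^2 + 6·x + 6
  leading term 6·x^3: subtract (6)·f(x) = 6·x^3 - 24·x^2 - 6·x - 18, leaving 27·x^2 + 12·x + 24
The degree is now < 3, so this is the remainder. Hence a · b ≡ 27·x^2 + 12·x + 24 in Q[x]/(f).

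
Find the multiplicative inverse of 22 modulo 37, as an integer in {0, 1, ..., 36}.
22^(−1) ≡ 32 (mod 37)

Apply the extended Euclidean algorithm to (37, 22), tracking rows (r, s, t) with s·37 + t·22 = r. Each division r_prev = q·r_cur + r_new produces the new row as (previous row) − q·(current row):
  row A: (37, 1, 0)   [1·37 + 0·22 = 37]
  row B: (22, 0, 1)   [0·37 + 1·22 = 22]
  37 = 1·22 + 15   → row C = row A − 1·row B = (15, 1, −1)   [check: 1·37 − 1·22 = 15]
  22 = 1·15 + 7   → row D = row B − 1·row C = (7, −1, 2)   [check: −1·37 + 2·22 = 7]
  15 = 2·7 + 1   → row E = row C − 2·row D = (1, 3, −5)   [check: 3·37 − 5·22 = 1]
  7 = 7·1 + 0   → remainder 0, stop. gcd = 1 (last nonzero row E).
The gcd is 1, so 22 is invertible mod 37. The last nonzero row gives 3·37 − 5·22 = 1, so t = −5. So 22^(−1) ≡ −5 ≡ 32 (mod 37). Verify: 22 · 32 = 704 ≡ 1 (mod 37). ✓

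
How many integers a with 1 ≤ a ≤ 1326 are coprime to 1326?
384

The number of a ∈ {1, ..., 1326} with gcd(a, 1326) = 1 is by definition Euler's totient φ(1326). φ is multiplicative, with φ(p^e) = p^e − p^(e−1). Factorise 1326 = 2 · 3 · 13 · 17. Then
  φ(1326) = (2 − 1) · (3 − 1) · (13 − 1) · (17 − 1) = 1 · 2 · 12 · 16 = 384.
So there are 384 such integers.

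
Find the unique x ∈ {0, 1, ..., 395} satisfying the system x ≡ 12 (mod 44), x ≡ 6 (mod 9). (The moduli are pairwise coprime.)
x ≡ 276 (mod 396); the representative in [0, 396) is 276

The moduli 44, 9 are pairwise coprime, so by the CRT there is a unique solution mod 44·9 = 396.
Solve by successive substitution. Start with x ≡ 12 (mod 44).
  Combine with x ≡ 6 (mod 9): write x = 12 + 44·t and require 12 + 44·t ≡ 6 (mod 9), i.e. 44·t ≡ 6 − 12 ≡ 3 (mod 9). Since 44^(−1) ≡ 8 (mod 9) (44 ≡ 8 (mod 9)), t ≡ 8·3 ≡ 6 (mod 9). So x ≡ 12 + 44·6 = 276 (mod 396).
Unique solution in [0, 396): x = 276.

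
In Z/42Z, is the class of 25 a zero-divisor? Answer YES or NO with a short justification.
NO

gcd(25, 42) = 1, so 25 is a unit in Z/42Z (it has a multiplicative inverse). A unit cannot be a zero-divisor: if 25·b ≡ 0 then multiplying both sides by 25^(−1) gives b ≡ 0. So 25 is not a zero-divisor.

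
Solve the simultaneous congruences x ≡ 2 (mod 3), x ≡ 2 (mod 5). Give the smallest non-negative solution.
x ≡ 2 (mod 15); the representative in [0, 15) is 2

The moduli 3, 5 are pairwise coprime, so by the CRT there is a unique solution mod 3·5 = 15.
Solve by successive substitution. Start with x ≡ 2 (mod 3).
  Combine with x ≡ 2 (mod 5): write x = 2 + 3·t and require 2 + 3·t ≡ 2 (mod 5), i.e. 3·t ≡ 2 − 2 ≡ 0 (mod 5). Since 3^(−1) ≡ 2 (mod 5), t ≡ 2·0 ≡ 0 (mod 5). So x ≡ 2 + 3·0 = 2 (mod 15).
Unique solution in [0, 15): x = 2.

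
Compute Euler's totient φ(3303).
φ is multiplicative, with φ(p^e) = p^e − p^(e−1). Factorise 3303 = 3^2 · 367. Then
  φ(3303) = (3^2 − 3^1) · (367 − 1) = 6 · 366 = 2196.

Final answer: φ(3303) = 2196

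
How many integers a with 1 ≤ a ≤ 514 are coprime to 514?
The number of a ∈ {1, ..., 514} with gcd(a, 514) = 1 is by definition Euler's totient φ(514). φ is multiplicative, with φ(p^e) = p^e − p^(e−1). Factorise 514 = 2 · 257. Then
  φ(514) = (2 − 1) · (257 − 1) = 1 · 256 = 256.
So there are 256 such integers.

Final answer: 256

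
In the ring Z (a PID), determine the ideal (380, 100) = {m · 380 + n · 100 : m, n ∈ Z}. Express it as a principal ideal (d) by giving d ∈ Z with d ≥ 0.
In the PID Z, (a, b) is generated by gcd(a, b). Compute gcd(380, 100) with the extended Euclidean algorithm, tracking rows (r, s, t) with s·380 + t·100 = r:
  row A: (380, 1, 0)   [1·380 + 0·100 = 380]
  row B: (100, 0, 1)   [0·380 + 1·100 = 100]
  380 = 3·100 + 80   → row C = row A − 3·row B = (80, 1, −3)   [check: 1·380 − 3·100 = 80]
  100 = 1·80 + 20   → row D = row B − 1·row C = (20, −1, 4)   [check: −1·380 + 4·100 = 20]
  80 = 4·20 + 0   → remainder 0, stop. gcd = 20 (last nonzero row D).
So gcd(380, 100) = 20, with Bézout identity −1·380 + 4·100 = 20. Containment (⊇): the Bézout identity exhibits 20 as an element of (380, 100), giving (20) ⊆ (380, 100). Containment (⊆): since 20 | 380 and 20 | 100 (380 = 20·19, 100 = 20·5), every Z-linear combination of 380 and 100 is divisible by 20, so (380, 100) ⊆ (20). Therefore (380, 100) = (20), d = 20.

Final answer: (380, 100) = (20); d = 20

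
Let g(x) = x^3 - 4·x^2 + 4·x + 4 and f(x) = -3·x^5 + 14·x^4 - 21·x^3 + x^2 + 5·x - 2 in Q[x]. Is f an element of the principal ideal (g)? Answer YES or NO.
NO

In Q[x] the ideal (g) consists of all multiples of g, so f ∈ (g) iff g | f, i.e. iff the remainder of f on division by g is 0. Divide f by g (g is monic, so eliminate the leading term of the running remainder at each step):
  leading term -3·x^5: subtract (-3·x^2)·g(x) = -3·x^5 + 12·x^4 - 12·x^3 - 12·x^2, leaving 2·x^4 - 9·x^3 + 13·x^2 + 5·x - 2
  leading term 2·x^4: subtract (2·x)·g(x) = 2·x^4 - 8·x^3 + 8·x^2 + 8·x, leaving -x^3 + 5·x^2 - 3·x - 2
  leading term -x^3: subtract (-1)·g(x) = -x^3 + 4·x^2 - 4·x - 4, leaving x^2 + x + 2
The remainder r(x) = x^2 + x + 2 ≠ 0 (and deg r < deg g), so g ∤ f, i.e. f ∉ (g).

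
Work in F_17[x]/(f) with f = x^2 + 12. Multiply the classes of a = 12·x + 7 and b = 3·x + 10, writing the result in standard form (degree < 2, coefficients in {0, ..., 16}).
a · b ≡ 5·x + 12 (mod f(x))

Multiply as integer polynomials: a · b = 36·x^2 + 141·x + 70. Reducing coefficients mod 17: a · b ≡ 2·x^2 + 5·x + 2. Now divide by f(x) = x^2 + 12 in F_17[x], eliminating the leading term at each step:
  leading term 2·x^2: subtract (2)·f(x) = 2·x^2 + 7, leaving 5·x + 12 (coefficients mod 17)
The degree is now < 2, so this is the remainder. Hence a · b ≡ 5·x + 12 in F_17[x]/(f).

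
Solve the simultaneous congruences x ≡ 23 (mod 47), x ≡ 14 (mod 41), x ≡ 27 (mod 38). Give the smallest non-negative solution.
The moduli 47, 41, 38 are pairwise coprime, so by the CRT there is a unique solution mod 47·41·38 = 73226.
Solve by successive substitution. Start with x ≡ 23 (mod 47).
  Combine with x ≡ 14 (mod 41): write x = 23 + 47·t and require 23 + 47·t ≡ 14 (mod 41), i.e. 47·t ≡ 14 − 23 ≡ 32 (mod 41). Since 47^(−1) ≡ 7 (mod 41) (47 ≡ 6 (mod 41)), t ≡ 7·32 ≡ 19 (mod 41). So x ≡ 23 + 47·19 = 916 (mod 1927).
  Combine with x ≡ 27 (mod 38): write x = 916 + 1927·t and require 916 + 1927·t ≡ 27 (mod 38), i.e. 1927·t ≡ 27 − 916 ≡ 23 (mod 38). Since 1927^(−1) ≡ 31 (mod 38) (1927 ≡ 27 (mod 38)), t ≡ 31·23 ≡ 29 (mod 38). So x ≡ 916 + 1927·29 = 56799 (mod 73226).
Unique solution in [0, 73226): x = 56799.

Final answer: x ≡ 56799 (mod 73226); the representative in [0, 73226) is 56799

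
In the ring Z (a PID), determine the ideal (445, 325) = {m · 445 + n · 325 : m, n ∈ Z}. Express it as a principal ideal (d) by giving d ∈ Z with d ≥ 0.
In the PID Z, (a, b) is generated by gcd(a, b). Compute gcd(445, 325) with the extended Euclidean algorithm, tracking rows (r, s, t) with s·445 + t·325 = r:
  row A: (445, 1, 0)   [1·445 + 0·325 = 445]
  row B: (325, 0, 1)   [0·445 + 1·325 = 325]
  445 = 1·325 + 120   → row C = row A − 1·row B = (120, 1, −1)   [check: 1·445 − 1·325 = 120]
  325 = 2·120 + 85   → row D = row B − 2·row C = (85, −2, 3)   [check: −2·445 + 3·325 = 85]
  120 = 1·85 + 35   → row E = row C − 1·row D = (35, 3, −4)   [check: 3·445 − 4·325 = 35]
  85 = 2·35 + 15   → row F = row D − 2·row E = (15, −8, 11)   [check: −8·445 + 11·325 = 15]
  35 = 2·15 + 5   → row G = row E − 2·row F = (5, 19, −26)   [check: 19·445 − 26·325 = 5]
  15 = 3·5 + 0   → remainder 0, stop. gcd = 5 (last nonzero row G).
So gcd(445, 325) = 5, with Bézout identity 19·445 − 26·325 = 5. Containment (⊇): the Bézout identity exhibits 5 as an element of (445, 325), giving (5) ⊆ (445, 325). Containment (⊆): since 5 | 445 and 5 | 325 (445 = 5·89, 325 = 5·65), every Z-linear combination of 445 and 325 is divisible by 5, so (445, 325) ⊆ (5). Therefore (445, 325) = (5), d = 5.

Final answer: (445, 325) = (5); d = 5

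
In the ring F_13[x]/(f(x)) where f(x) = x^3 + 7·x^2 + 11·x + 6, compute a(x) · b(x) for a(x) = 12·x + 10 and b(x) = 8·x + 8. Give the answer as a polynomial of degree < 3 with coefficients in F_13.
Multiply as integer polynomials: a · b = 96·x^2 + 176·x + 80. Reducing coefficients mod 13: a · b ≡ 5·x^2 + 7·x + 2. This already has degree < 3, so no reduction by f is needed. Hence a · b ≡ 5·x^2 + 7·x + 2 in F_13[x]/(f).

Final answer: a · b ≡ 5·x^2 + 7·x + 2 (mod f(x))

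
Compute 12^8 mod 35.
Use repeated squaring. Binary(8) = 1000. Walk through the bits of the exponent 8 left-to-right: at each bit after the leading one, square the running value, then multiply by 12 if the bit is 1 (always reducing mod 35):
  bit 1 = 1 (leading): start with 12.
  bit 2 = 0: square 12^2 = 144 ≡ 4 (mod 35).
  bit 3 = 0: square 4^2 = 16 (mod 35).
  bit 4 = 0: square 16^2 = 256 ≡ 11 (mod 35).
Final value: 12^8 ≡ 11 (mod 35).

Final answer: 11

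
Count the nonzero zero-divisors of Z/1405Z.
Z/1405Z has 284 nonzero zero-divisors

In Z/1405Z each nonzero element is either a unit (gcd with 1405 is 1) or a zero-divisor (gcd > 1). The number of units is φ(1405): factorise 1405 = 5 · 281, so φ(1405) = (5 − 1) · (281 − 1) = 4 · 280 = 1120. The nonzero elements number 1405 − 1 = 1404. Hence the nonzero zero-divisors number 1404 − 1120 = 284.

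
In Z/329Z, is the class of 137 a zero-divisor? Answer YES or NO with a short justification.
NO

gcd(137, 329) = 1, so 137 is a unit in Z/329Z (it has a multiplicative inverse). A unit cannot be a zero-divisor: if 137·b ≡ 0 then multiplying both sides by 137^(−1) gives b ≡ 0. So 137 is not a zero-divisor.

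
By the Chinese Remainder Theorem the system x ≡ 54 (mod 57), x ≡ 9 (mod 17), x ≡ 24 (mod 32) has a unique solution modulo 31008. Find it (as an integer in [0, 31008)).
x ≡ 1080 (mod 31008); the representative in [0, 31008) is 1080

The moduli 57, 17, 32 are pairwise coprime, so by the CRT there is a unique solution mod 57·17·32 = 31008.
Solve by successive substitution. Start with x ≡ 54 (mod 57).
  Combine with x ≡ 9 (mod 17): write x = 54 + 57·t and require 54 + 57·t ≡ 9 (mod 17), i.e. 57·t ≡ 9 − 54 ≡ 6 (mod 17). Since 57^(−1) ≡ 3 (mod 17) (57 ≡ 6 (mod 17)), t ≡ 3·6 ≡ 1 (mod 17). So x ≡ 54 + 57·1 = 111 (mod 969).
  Combine with x ≡ 24 (mod 32): write x = 111 + 969·t and require 111 + 969·t ≡ 24 (mod 32), i.e. 969·t ≡ 24 − 111 ≡ 9 (mod 32). Since 969^(−1) ≡ 25 (mod 32) (969 ≡ 9 (mod 32)), t ≡ 25·9 ≡ 1 (mod 32). So x ≡ 111 + 969·1 = 1080 (mod 31008).
Unique solution in [0, 31008): x = 1080.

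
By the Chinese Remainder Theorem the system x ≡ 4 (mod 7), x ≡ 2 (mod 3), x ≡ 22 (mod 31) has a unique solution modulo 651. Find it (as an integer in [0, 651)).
The moduli 7, 3, 31 are pairwise coprime, so by the CRT there is a unique solution mod 7·3·31 = 651.
Solve by successive substitution. Start with x ≡ 4 (mod 7).
  Combine with x ≡ 2 (mod 3): write x = 4 + 7·t and require 4 + 7·t ≡ 2 (mod 3), i.e. 7·t ≡ 2 − 4 ≡ 1 (mod 3). Since 7^(−1) ≡ 1 (mod 3) (7 ≡ 1 (mod 3)), t ≡ 1·1 ≡ 1 (mod 3). So x ≡ 4 + 7·1 = 11 (mod 21).
  Combine with x ≡ 22 (mod 31): write x = 11 + 21·t and require 11 + 21·t ≡ 22 (mod 31), i.e. 21·t ≡ 22 − 11 ≡ 11 (mod 31). Since 21^(−1) ≡ 3 (mod 31), t ≡ 3·11 ≡ 2 (mod 31). So x ≡ 11 + 21·2 = 53 (mod 651).
Unique solution in [0, 651): x = 53.

Final answer: x ≡ 53 (mod 651); the representative in [0, 651) is 53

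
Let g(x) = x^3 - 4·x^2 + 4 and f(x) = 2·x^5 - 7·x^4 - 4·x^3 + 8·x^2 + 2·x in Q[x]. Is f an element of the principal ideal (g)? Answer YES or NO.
NO

In Q[x] the ideal (g) consists of all multiples of g, so f ∈ (g) iff g | f, i.e. iff the remainder of f on division by g is 0. Divide f by g (g is monic, so eliminate the leading term of the running remainder at each step):
  leading term 2·x^5: subtract (2·x^2)·g(x) = 2·x^5 - 8·x^4 + 8·x^2, leaving x^4 - 4·x^3 + 2·x
  leading term x^4: subtract (x)·g(x) = x^4 - 4·x^3 + 4·x, leaving -2·x
The remainder r(x) = -2·x ≠ 0 (and deg r < deg g), so g ∤ f, i.e. f ∉ (g).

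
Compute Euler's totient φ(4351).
φ(4351) = 4104

φ is multiplicative, with φ(p^e) = p^e − p^(e−1). Factorise 4351 = 19 · 229. Then
  φ(4351) = (19 − 1) · (229 − 1) = 18 · 228 = 4104.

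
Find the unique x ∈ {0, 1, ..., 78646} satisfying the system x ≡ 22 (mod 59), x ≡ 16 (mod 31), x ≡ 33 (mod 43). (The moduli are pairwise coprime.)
x ≡ 53181 (mod 78647); the representative in [0, 78647) is 53181

The moduli 59, 31, 43 are pairwise coprime, so by the CRT there is a unique solution mod 59·31·43 = 78647.
Solve by successive substitution. Start with x ≡ 22 (mod 59).
  Combine with x ≡ 16 (mod 31): write x = 22 + 59·t and require 22 + 59·t ≡ 16 (mod 31), i.e. 59·t ≡ 16 − 22 ≡ 25 (mod 31). Since 59^(−1) ≡ 10 (mod 31) (59 ≡ 28 (mod 31)), t ≡ 10·25 ≡ 2 (mod 31). So x ≡ 22 + 59·2 = 140 (mod 1829).
  Combine with x ≡ 33 (mod 43): write x = 140 + 1829·t and require 140 + 1829·t ≡ 33 (mod 43), i.e. 1829·t ≡ 33 − 140 ≡ 22 (mod 43). Since 1829^(−1) ≡ 15 (mod 43) (1829 ≡ 23 (mod 43)), t ≡ 15·22 ≡ 29 (mod 43). So x ≡ 140 + 1829·29 = 53181 (mod 78647).
Unique solution in [0, 78647): x = 53181.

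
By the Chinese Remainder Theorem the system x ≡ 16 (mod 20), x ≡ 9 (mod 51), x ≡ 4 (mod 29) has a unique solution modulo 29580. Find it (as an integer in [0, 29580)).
x ≡ 18216 (mod 29580); the representative in [0, 29580) is 18216

The moduli 20, 51, 29 are pairwise coprime, so by the CRT there is a unique solution mod 20·51·29 = 29580.
Solve by successive substitution. Start with x ≡ 16 (mod 20).
  Combine with x ≡ 9 (mod 51): write x = 16 + 20·t and require 16 + 20·t ≡ 9 (mod 51), i.e. 20·t ≡ 9 − 16 ≡ 44 (mod 51). Since 20^(−1) ≡ 23 (mod 51), t ≡ 23·44 ≡ 43 (mod 51). So x ≡ 16 + 20·43 = 876 (mod 1020).
  Combine with x ≡ 4 (mod 29): write x = 876 + 1020·t and require 876 + 1020·t ≡ 4 (mod 29), i.e. 1020·t ≡ 4 − 876 ≡ 27 (mod 29). Since 1020^(−1) ≡ 6 (mod 29) (1020 ≡ 5 (mod 29)), t ≡ 6·27 ≡ 17 (mod 29). So x ≡ 876 + 1020·17 = 18216 (mod 29580).
Unique solution in [0, 29580): x = 18216.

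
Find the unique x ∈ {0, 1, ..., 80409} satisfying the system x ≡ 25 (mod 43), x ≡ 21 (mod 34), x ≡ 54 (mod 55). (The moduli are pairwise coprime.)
The moduli 43, 34, 55 are pairwise coprime, so by the CRT there is a unique solution mod 43·34·55 = 80410.
Solve by successive substitution. Start with x ≡ 25 (mod 43).
  Combine with x ≡ 21 (mod 34): write x = 25 + 43·t and require 25 + 43·t ≡ 21 (mod 34), i.e. 43·t ≡ 21 − 25 ≡ 30 (mod 34). Since 43^(−1) ≡ 19 (mod 34) (43 ≡ 9 (mod 34)), t ≡ 19·30 ≡ 26 (mod 34). So x ≡ 25 + 43·26 = 1143 (mod 1462).
  Combine with x ≡ 54 (mod 55): write x = 1143 + 1462·t and require 1143 + 1462·t ≡ 54 (mod 55), i.e. 1462·t ≡ 54 − 1143 ≡ 11 (mod 55). Since 1462^(−1) ≡ 43 (mod 55) (1462 ≡ 32 (mod 55)), t ≡ 43·11 ≡ 33 (mod 55). So x ≡ 1143 + 1462·33 = 49389 (mod 80410).
Unique solution in [0, 80410): x = 49389.

Final answer: x ≡ 49389 (mod 80410); the representative in [0, 80410) is 49389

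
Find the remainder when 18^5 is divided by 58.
44

Use repeated squaring. Binary(5) = 101. Walk through the bits of the exponent 5 left-to-right: at each bit after the leading one, square the running value, then multiply by 18 if the bit is 1 (always reducing mod 58):
  bit 1 = 1 (leading): start with 18.
  bit 2 = 0: square 18^2 = 324 ≡ 34 (mod 58).
  bit 3 = 1: square 34^2 = 1156 ≡ 54; bit is 1, so multiply 54·18 = 972 ≡ 44 (mod 58).
Final value: 18^5 ≡ 44 (mod 58).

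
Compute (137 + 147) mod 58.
52

Reduce the summands first: 137 ≡ 21, 147 ≡ 31 (mod 58), so 137 + 147 ≡ 21 + 31 (mod 58). 21 + 31 = 52; 52 = 0·58 + 52, so (137 + 147) mod 58 = 52.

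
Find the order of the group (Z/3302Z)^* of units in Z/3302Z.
|(Z/3302Z)^*| = 1512

(Z/3302Z)^* consists of the classes a with gcd(a, 3302) = 1, so its order is φ(3302). φ is multiplicative, with φ(p^e) = p^e − p^(e−1). Factorise 3302 = 2 · 13 · 127. Then
  φ(3302) = (2 − 1) · (13 − 1) · (127 − 1) = 1 · 12 · 126 = 1512.
Thus |(Z/3302Z)^*| = 1512.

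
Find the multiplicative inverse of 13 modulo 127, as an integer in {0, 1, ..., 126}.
Apply the extended Euclidean algorithm to (127, 13), tracking rows (r, s, t) with s·127 + t·13 = r. Each division r_prev = q·r_cur + r_new produces the new row as (previous row) − q·(current row):
  row A: (127, 1, 0)   [1·127 + 0·13 = 127]
  row B: (13, 0, 1)   [0·127 + 1·13 = 13]
  127 = 9·13 + 10   → row C = row A − 9·row B = (10, 1, −9)   [check: 1·127 − 9·13 = 10]
  13 = 1·10 + 3   → row D = row B − 1·row C = (3, −1, 10)   [check: −1·127 + 10·13 = 3]
  10 = 3·3 + 1   → row E = row C − 3·row D = (1, 4, −39)   [check: 4·127 − 39·13 = 1]
  3 = 3·1 + 0   → remainder 0, stop. gcd = 1 (last nonzero row E).
The gcd is 1, so 13 is invertible mod 127. The last nonzero row gives 4·127 − 39·13 = 1, so t = −39. So 13^(−1) ≡ −39 ≡ 88 (mod 127). Verify: 13 · 88 = 1144 ≡ 1 (mod 127). ✓

Final answer: 13^(−1) ≡ 88 (mod 127)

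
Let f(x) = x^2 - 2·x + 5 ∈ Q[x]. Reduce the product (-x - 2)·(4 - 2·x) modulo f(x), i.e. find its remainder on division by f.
a · b ≡ 4·x - 18 (mod f(x))

First multiply in Q[x] without reducing: a · b = 2·x^2 - 8. Now divide by f(x) = x^2 - 2·x + 5, eliminating the leading term at each step:
  leading term 2·x^2: subtract (2)·f(x) = 2·x^2 - 4·x + 10, leaving 4·x - 18
The degree is now < 2, so this is the remainder. Hence a · b ≡ 4·x - 18 in Q[x]/(f).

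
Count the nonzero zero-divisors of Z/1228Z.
In Z/1228Z each nonzero element is either a unit (gcd with 1228 is 1) or a zero-divisor (gcd > 1). The number of units is φ(1228): factorise 1228 = 2^2 · 307, so φ(1228) = (2^2 − 2^1) · (307 − 1) = 2 · 306 = 612. The nonzero elements number 1228 − 1 = 1227. Hence the nonzero zero-divisors number 1227 − 612 = 615.

Final answer: Z/1228Z has 615 nonzero zero-divisors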